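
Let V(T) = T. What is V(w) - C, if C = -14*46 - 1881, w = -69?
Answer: 2456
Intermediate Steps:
C = -2525 (C = -644 - 1881 = -2525)
V(w) - C = -69 - 1*(-2525) = -69 + 2525 = 2456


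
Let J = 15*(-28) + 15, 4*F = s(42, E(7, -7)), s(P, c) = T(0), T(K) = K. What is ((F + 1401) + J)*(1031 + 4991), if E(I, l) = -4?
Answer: 5997912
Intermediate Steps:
s(P, c) = 0
F = 0 (F = (¼)*0 = 0)
J = -405 (J = -420 + 15 = -405)
((F + 1401) + J)*(1031 + 4991) = ((0 + 1401) - 405)*(1031 + 4991) = (1401 - 405)*6022 = 996*6022 = 5997912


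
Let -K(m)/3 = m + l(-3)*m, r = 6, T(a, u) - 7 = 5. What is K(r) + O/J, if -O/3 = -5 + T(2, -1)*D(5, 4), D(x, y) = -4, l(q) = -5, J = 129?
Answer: 3149/43 ≈ 73.233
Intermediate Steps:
T(a, u) = 12 (T(a, u) = 7 + 5 = 12)
O = 159 (O = -3*(-5 + 12*(-4)) = -3*(-5 - 48) = -3*(-53) = 159)
K(m) = 12*m (K(m) = -3*(m - 5*m) = -(-12)*m = 12*m)
K(r) + O/J = 12*6 + 159/129 = 72 + (1/129)*159 = 72 + 53/43 = 3149/43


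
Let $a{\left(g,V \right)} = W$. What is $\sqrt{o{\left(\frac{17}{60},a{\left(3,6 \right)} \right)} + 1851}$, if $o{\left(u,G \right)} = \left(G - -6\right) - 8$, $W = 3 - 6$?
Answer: $\sqrt{1846} \approx 42.965$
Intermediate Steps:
$W = -3$ ($W = 3 - 6 = -3$)
$a{\left(g,V \right)} = -3$
$o{\left(u,G \right)} = -2 + G$ ($o{\left(u,G \right)} = \left(G + 6\right) - 8 = \left(6 + G\right) - 8 = -2 + G$)
$\sqrt{o{\left(\frac{17}{60},a{\left(3,6 \right)} \right)} + 1851} = \sqrt{\left(-2 - 3\right) + 1851} = \sqrt{-5 + 1851} = \sqrt{1846}$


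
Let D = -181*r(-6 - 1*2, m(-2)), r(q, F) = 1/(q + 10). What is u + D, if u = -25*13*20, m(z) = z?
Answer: -13181/2 ≈ -6590.5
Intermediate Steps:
r(q, F) = 1/(10 + q)
u = -6500 (u = -325*20 = -6500)
D = -181/2 (D = -181/(10 + (-6 - 1*2)) = -181/(10 + (-6 - 2)) = -181/(10 - 8) = -181/2 ≈ -90.500)
u + D = -6500 - 181/2 = -13181/2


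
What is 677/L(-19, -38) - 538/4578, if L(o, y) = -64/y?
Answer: 29434799/73248 ≈ 401.85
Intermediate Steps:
677/L(-19, -38) - 538/4578 = 677/((-64/(-38))) - 538/4578 = 677/((-64*(-1/38))) - 538*1/4578 = 677/(32/19) - 269/2289 = 677*(19/32) - 269/2289 = 12863/32 - 269/2289 = 29434799/73248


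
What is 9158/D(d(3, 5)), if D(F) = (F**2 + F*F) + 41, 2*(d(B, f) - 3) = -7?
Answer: 18316/83 ≈ 220.67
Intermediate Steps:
d(B, f) = -1/2 (d(B, f) = 3 + (1/2)*(-7) = 3 - 7/2 = -1/2)
D(F) = 41 + 2*F**2 (D(F) = (F**2 + F**2) + 41 = 2*F**2 + 41 = 41 + 2*F**2)
9158/D(d(3, 5)) = 9158/(41 + 2*(-1/2)**2) = 9158/(41 + 2*(1/4)) = 9158/(41 + 1/2) = 9158/(83/2) = 9158*(2/83) = 18316/83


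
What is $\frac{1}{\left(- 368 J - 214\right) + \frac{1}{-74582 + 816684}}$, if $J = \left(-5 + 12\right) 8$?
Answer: $- \frac{742102}{15452047843} \approx -4.8026 \cdot 10^{-5}$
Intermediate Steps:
$J = 56$ ($J = 7 \cdot 8 = 56$)
$\frac{1}{\left(- 368 J - 214\right) + \frac{1}{-74582 + 816684}} = \frac{1}{\left(\left(-368\right) 56 - 214\right) + \frac{1}{-74582 + 816684}} = \frac{1}{\left(-20608 - 214\right) + \frac{1}{742102}} = \frac{1}{-20822 + \frac{1}{742102}} = \frac{1}{- \frac{15452047843}{742102}} = - \frac{742102}{15452047843}$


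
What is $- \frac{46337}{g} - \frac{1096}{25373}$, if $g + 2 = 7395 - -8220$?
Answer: $- \frac{1192820549}{396148649} \approx -3.011$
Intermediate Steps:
$g = 15613$ ($g = -2 + \left(7395 - -8220\right) = -2 + \left(7395 + 8220\right) = -2 + 15615 = 15613$)
$- \frac{46337}{g} - \frac{1096}{25373} = - \frac{46337}{15613} - \frac{1096}{25373} = - \frac{1192820549}{396148649}$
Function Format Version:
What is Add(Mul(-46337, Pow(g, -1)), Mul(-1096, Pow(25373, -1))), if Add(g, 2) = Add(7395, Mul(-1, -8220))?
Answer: Rational(-1192820549, 396148649) ≈ -3.0110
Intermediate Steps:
g = 15613 (g = Add(-2, Add(7395, Mul(-1, -8220))) = Add(-2, Add(7395, 8220)) = Add(-2, 15615) = 15613)
Add(Mul(-46337, Pow(g, -1)), Mul(-1096, Pow(25373, -1))) = Add(Mul(-46337, Pow(15613, -1)), Mul(-1096, Pow(25373, -1))) = Add(Mul(-46337, Rational(1, 15613)), Mul(-1096, Rational(1, 25373))) = Add(Rational(-46337, 15613), Rational(-1096, 25373)) = Rational(-1192820549, 396148649)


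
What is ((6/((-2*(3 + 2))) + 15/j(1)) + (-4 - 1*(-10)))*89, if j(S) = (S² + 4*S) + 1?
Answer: 7031/10 ≈ 703.10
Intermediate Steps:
j(S) = 1 + S² + 4*S
((6/((-2*(3 + 2))) + 15/j(1)) + (-4 - 1*(-10)))*89 = ((6/((-2*(3 + 2))) + 15/(1 + 1² + 4*1)) + (-4 - 1*(-10)))*89 = ((6/((-2*5)) + 15/(1 + 1 + 4)) + (-4 + 10))*89 = ((6/(-10) + 15/6) + 6)*89 = ((6*(-⅒) + 15*(⅙)) + 6)*89 = ((-⅗ + 5/2) + 6)*89 = (19/10 + 6)*89 = (79/10)*89 = 7031/10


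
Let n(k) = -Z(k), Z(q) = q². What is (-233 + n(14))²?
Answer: 184041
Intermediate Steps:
n(k) = -k²
(-233 + n(14))² = (-233 - 1*14²)² = (-233 - 1*196)² = (-233 - 196)² = (-429)² = 184041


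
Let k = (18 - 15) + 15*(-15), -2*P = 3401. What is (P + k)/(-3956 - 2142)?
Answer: 3845/12196 ≈ 0.31527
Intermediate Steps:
P = -3401/2 (P = -½*3401 = -3401/2 ≈ -1700.5)
k = -222 (k = 3 - 225 = -222)
(P + k)/(-3956 - 2142) = (-3401/2 - 222)/(-3956 - 2142) = -3845/2/(-6098) = -3845/2*(-1/6098) = 3845/12196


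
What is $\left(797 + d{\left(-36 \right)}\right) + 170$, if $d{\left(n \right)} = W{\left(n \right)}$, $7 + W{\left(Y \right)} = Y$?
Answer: $924$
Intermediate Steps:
$W{\left(Y \right)} = -7 + Y$
$d{\left(n \right)} = -7 + n$
$\left(797 + d{\left(-36 \right)}\right) + 170 = \left(797 - 43\right) + 170 = 754 + 170 = 924$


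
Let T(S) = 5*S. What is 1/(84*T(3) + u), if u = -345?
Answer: 1/915 ≈ 0.0010929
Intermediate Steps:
1/(84*T(3) + u) = 1/(84*(5*3) - 345) = 1/(84*15 - 345) = 1/(1260 - 345) = 1/915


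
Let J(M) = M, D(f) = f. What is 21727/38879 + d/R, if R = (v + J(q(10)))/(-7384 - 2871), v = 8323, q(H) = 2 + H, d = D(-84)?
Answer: 6734448545/64811293 ≈ 103.91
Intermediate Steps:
d = -84
R = -1667/2051 (R = (8323 + (2 + 10))/(-7384 - 2871) = (8323 + 12)/(-10255) = 8335*(-1/10255) = -1667/2051 ≈ -0.81277)
21727/38879 + d/R = 21727/38879 - 84/(-1667/2051) = 21727*(1/38879) - 84*(-2051/1667) = 21727/38879 + 172284/1667 = 6734448545/64811293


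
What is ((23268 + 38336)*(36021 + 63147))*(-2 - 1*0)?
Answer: -12218290944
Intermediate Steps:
((23268 + 38336)*(36021 + 63147))*(-2 - 1*0) = (61604*99168)*(-2 + 0) = 6109145472*(-2) = -12218290944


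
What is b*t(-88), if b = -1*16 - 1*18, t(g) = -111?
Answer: 3774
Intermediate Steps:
b = -34 (b = -16 - 18 = -34)
b*t(-88) = -34*(-111) = 3774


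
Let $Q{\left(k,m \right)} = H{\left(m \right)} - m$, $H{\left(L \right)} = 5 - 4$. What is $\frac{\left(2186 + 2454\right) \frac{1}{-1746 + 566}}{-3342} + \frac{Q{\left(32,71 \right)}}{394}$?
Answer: $- \frac{3427763}{19422033} \approx -0.17649$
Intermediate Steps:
$H{\left(L \right)} = 1$
$Q{\left(k,m \right)} = 1 - m$
$\frac{\left(2186 + 2454\right) \frac{1}{-1746 + 566}}{-3342} + \frac{Q{\left(32,71 \right)}}{394} = \frac{\left(2186 + 2454\right) \frac{1}{-1746 + 566}}{-3342} + \frac{1 - 71}{394} = \frac{4640}{-1180} \left(- \frac{1}{3342}\right) + \left(1 - 71\right) \frac{1}{394} = 4640 \left(- \frac{1}{1180}\right) \left(- \frac{1}{3342}\right) - \frac{35}{197} = \left(- \frac{232}{59}\right) \left(- \frac{1}{3342}\right) - \frac{35}{197} = \frac{116}{98589} - \frac{35}{197} = - \frac{3427763}{19422033}$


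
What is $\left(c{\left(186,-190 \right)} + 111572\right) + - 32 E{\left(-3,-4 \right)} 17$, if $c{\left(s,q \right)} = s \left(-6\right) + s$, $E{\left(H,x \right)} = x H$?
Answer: $104114$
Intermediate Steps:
$E{\left(H,x \right)} = H x$
$c{\left(s,q \right)} = - 5 s$ ($c{\left(s,q \right)} = - 6 s + s = - 5 s$)
$\left(c{\left(186,-190 \right)} + 111572\right) + - 32 E{\left(-3,-4 \right)} 17 = \left(\left(-5\right) 186 + 111572\right) + - 32 \left(\left(-3\right) \left(-4\right)\right) 17 = \left(-930 + 111572\right) + \left(-32\right) 12 \cdot 17 = 110642 - 6528 = 104114$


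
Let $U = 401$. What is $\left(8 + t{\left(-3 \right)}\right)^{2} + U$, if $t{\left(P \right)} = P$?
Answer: $426$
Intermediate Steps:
$\left(8 + t{\left(-3 \right)}\right)^{2} + U = \left(8 - 3\right)^{2} + 401 = 5^{2} + 401 = 25 + 401 = 426$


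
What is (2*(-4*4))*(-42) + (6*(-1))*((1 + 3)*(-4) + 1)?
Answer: 1434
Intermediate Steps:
(2*(-4*4))*(-42) + (6*(-1))*((1 + 3)*(-4) + 1) = (2*(-16))*(-42) - 6*(4*(-4) + 1) = -32*(-42) - 6*(-16 + 1) = 1344 - 6*(-15) = 1344 + 90 = 1434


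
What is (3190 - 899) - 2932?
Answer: -641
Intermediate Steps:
(3190 - 899) - 2932 = 2291 - 2932 = -641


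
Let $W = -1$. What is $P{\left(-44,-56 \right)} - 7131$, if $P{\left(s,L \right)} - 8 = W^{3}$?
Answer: $-7124$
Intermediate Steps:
$P{\left(s,L \right)} = 7$ ($P{\left(s,L \right)} = 8 + \left(-1\right)^{3} = 8 - 1 = 7$)
$P{\left(-44,-56 \right)} - 7131 = 7 - 7131 = -7124$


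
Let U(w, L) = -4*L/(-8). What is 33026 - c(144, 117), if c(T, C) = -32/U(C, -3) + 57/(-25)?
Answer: 2475521/75 ≈ 33007.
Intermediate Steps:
U(w, L) = L/2 (U(w, L) = -4*L*(-⅛) = L/2)
c(T, C) = 1429/75 (c(T, C) = -32/((½)*(-3)) + 57/(-25) = -32/(-3/2) + 57*(-1/25) = -32*(-⅔) - 57/25 = 64/3 - 57/25 = 1429/75)
33026 - c(144, 117) = 33026 - 1*1429/75 = 33026 - 1429/75 = 2475521/75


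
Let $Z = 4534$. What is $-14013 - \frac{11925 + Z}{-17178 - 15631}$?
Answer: $- \frac{4217762}{301} \approx -14013.0$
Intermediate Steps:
$-14013 - \frac{11925 + Z}{-17178 - 15631} = -14013 - \frac{11925 + 4534}{-17178 - 15631} = -14013 - \frac{16459}{-32809} = -14013 - 16459 \left(- \frac{1}{32809}\right) = -14013 - - \frac{151}{301} = -14013 + \frac{151}{301} = - \frac{4217762}{301}$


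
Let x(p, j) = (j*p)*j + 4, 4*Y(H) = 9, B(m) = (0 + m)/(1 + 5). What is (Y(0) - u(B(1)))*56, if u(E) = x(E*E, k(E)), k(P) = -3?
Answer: -112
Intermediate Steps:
B(m) = m/6
Y(H) = 9/4 (Y(H) = (¼)*9 = 9/4)
x(p, j) = 4 + p*j² (x(p, j) = p*j² + 4 = 4 + p*j²)
u(E) = 4 + 9*E² (u(E) = 4 + (E*E)*(-3)² = 4 + E²*9 = 4 + 9*E²)
(Y(0) - u(B(1)))*56 = (9/4 - (4 + 9*((⅙)*1)²))*56 = (9/4 - (4 + 9*(⅙)²))*56 = (9/4 - (4 + 9*(1/36)))*56 = (9/4 - (4 + ¼))*56 = (9/4 - 1*17/4)*56 = (9/4 - 17/4)*56 = -2*56 = -112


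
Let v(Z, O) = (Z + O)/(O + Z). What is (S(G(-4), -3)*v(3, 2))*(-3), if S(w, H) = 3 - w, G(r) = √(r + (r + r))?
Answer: -9 + 6*I*√3 ≈ -9.0 + 10.392*I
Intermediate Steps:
v(Z, O) = 1 (v(Z, O) = (O + Z)/(O + Z) = 1)
G(r) = √3*√r (G(r) = √(r + 2*r) = √(3*r) = √3*√r)
(S(G(-4), -3)*v(3, 2))*(-3) = ((3 - √3*√(-4))*1)*(-3) = ((3 - √3*2*I)*1)*(-3) = ((3 - 2*I*√3)*1)*(-3) = (3 - 2*I*√3)*(-3) = -9 + 6*I*√3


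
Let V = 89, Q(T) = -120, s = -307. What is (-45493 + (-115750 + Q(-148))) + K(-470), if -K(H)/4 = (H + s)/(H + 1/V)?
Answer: -2249976513/13943 ≈ -1.6137e+5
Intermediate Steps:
K(H) = -4*(-307 + H)/(1/89 + H) (K(H) = -4*(H - 307)/(H + 1/89) = -4*(-307 + H)/(H + 1/89) = -4*(-307 + H)/(1/89 + H))
(-45493 + (-115750 + Q(-148))) + K(-470) = (-45493 + (-115750 - 120)) + 356*(307 - 1*(-470))/(1 + 89*(-470)) = (-45493 - 115870) + 356*(307 + 470)/(1 - 41830) = -161363 + 356*777/(-41829) = -161363 + 356*(-1/41829)*777 = -161363 - 92204/13943 = -2249976513/13943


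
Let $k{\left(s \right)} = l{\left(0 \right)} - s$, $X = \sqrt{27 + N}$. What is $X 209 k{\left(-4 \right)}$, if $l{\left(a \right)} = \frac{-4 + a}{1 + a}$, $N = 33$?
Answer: $0$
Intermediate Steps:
$l{\left(a \right)} = \frac{-4 + a}{1 + a}$
$X = 2 \sqrt{15}$ ($X = \sqrt{27 + 33} = \sqrt{60} = 2 \sqrt{15} \approx 7.746$)
$k{\left(s \right)} = -4 - s$ ($k{\left(s \right)} = \frac{-4 + 0}{1 + 0} - s = 1^{-1} \left(-4\right) - s = 1 \left(-4\right) - s = -4 - s$)
$X 209 k{\left(-4 \right)} = 2 \sqrt{15} \cdot 209 \left(-4 - -4\right) = 418 \sqrt{15} \left(-4 + 4\right) = 418 \sqrt{15} \cdot 0 = 0$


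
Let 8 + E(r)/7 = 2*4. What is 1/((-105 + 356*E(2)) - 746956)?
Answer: -1/747061 ≈ -1.3386e-6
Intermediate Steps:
E(r) = 0 (E(r) = -56 + 7*(2*4) = -56 + 7*8 = -56 + 56 = 0)
1/((-105 + 356*E(2)) - 746956) = 1/((-105 + 356*0) - 746956) = 1/((-105 + 0) - 746956) = 1/(-105 - 746956) = 1/(-747061) = -1/747061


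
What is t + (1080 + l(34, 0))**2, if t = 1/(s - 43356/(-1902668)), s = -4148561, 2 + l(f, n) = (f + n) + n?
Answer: 2440113766627217645/1973333554348 ≈ 1.2365e+6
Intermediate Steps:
l(f, n) = -2 + f + 2*n (l(f, n) = -2 + ((f + n) + n) = -2 + (f + 2*n) = -2 + f + 2*n)
t = -475667/1973333554348 (t = 1/(-4148561 - 43356/(-1902668)) = 1/(-4148561 - 43356*(-1/1902668)) = 1/(-4148561 + 10839/475667) = 1/(-1973333554348/475667) = -475667/1973333554348 ≈ -2.4105e-7)
t + (1080 + l(34, 0))**2 = -475667/1973333554348 + (1080 + (-2 + 34 + 2*0))**2 = -475667/1973333554348 + (1080 + (-2 + 34 + 0))**2 = -475667/1973333554348 + (1080 + 32)**2 = -475667/1973333554348 + 1112**2 = -475667/1973333554348 + 1236544 = 2440113766627217645/1973333554348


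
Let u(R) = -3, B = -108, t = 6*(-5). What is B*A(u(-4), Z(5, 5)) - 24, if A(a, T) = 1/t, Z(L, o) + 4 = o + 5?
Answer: -102/5 ≈ -20.400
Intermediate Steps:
t = -30
Z(L, o) = 1 + o (Z(L, o) = -4 + (o + 5) = -4 + (5 + o) = 1 + o)
A(a, T) = -1/30 (A(a, T) = 1/(-30) = -1/30)
B*A(u(-4), Z(5, 5)) - 24 = -108*(-1/30) - 24 = 18/5 - 24 = -102/5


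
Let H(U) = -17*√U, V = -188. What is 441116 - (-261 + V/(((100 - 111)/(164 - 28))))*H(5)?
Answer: 441116 + 385849*√5/11 ≈ 5.1955e+5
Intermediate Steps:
441116 - (-261 + V/(((100 - 111)/(164 - 28))))*H(5) = 441116 - (-261 - 188*(164 - 28)/(100 - 111))*(-17*√5) = 441116 - (-261 - 188/((-11/136)))*(-17*√5) = 441116 - (-261 - 188/((-11*1/136)))*(-17*√5) = 441116 - (-261 - 188/(-11/136))*(-17*√5) = 441116 - (-261 - 188*(-136/11))*(-17*√5) = 441116 - (-261 + 25568/11)*(-17*√5) = 441116 - 22697*(-17*√5)/11 = 441116 - (-385849)*√5/11 = 441116 + 385849*√5/11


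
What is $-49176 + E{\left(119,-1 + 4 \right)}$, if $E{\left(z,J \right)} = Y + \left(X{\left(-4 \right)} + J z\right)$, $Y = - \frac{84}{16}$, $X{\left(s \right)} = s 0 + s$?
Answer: $- \frac{195313}{4} \approx -48828.0$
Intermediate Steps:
$X{\left(s \right)} = s$ ($X{\left(s \right)} = 0 + s = s$)
$Y = - \frac{21}{4}$ ($Y = \left(-84\right) \frac{1}{16} = - \frac{21}{4} \approx -5.25$)
$E{\left(z,J \right)} = - \frac{37}{4} + J z$ ($E{\left(z,J \right)} = - \frac{21}{4} + \left(-4 + J z\right) = - \frac{37}{4} + J z$)
$-49176 + E{\left(119,-1 + 4 \right)} = -49176 - \left(\frac{37}{4} - \left(-1 + 4\right) 119\right) = -49176 + \left(- \frac{37}{4} + 3 \cdot 119\right) = -49176 + \left(- \frac{37}{4} + 357\right) = -49176 + \frac{1391}{4} = - \frac{195313}{4}$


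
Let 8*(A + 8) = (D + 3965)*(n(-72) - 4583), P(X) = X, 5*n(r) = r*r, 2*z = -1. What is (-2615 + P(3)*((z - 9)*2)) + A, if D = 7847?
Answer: -52386443/10 ≈ -5.2386e+6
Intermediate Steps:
z = -½ (z = (½)*(-1) = -½ ≈ -0.50000)
n(r) = r²/5 (n(r) = (r*r)/5 = r²/5)
A = -52359723/10 (A = -8 + ((7847 + 3965)*((⅕)*(-72)² - 4583))/8 = -8 + (11812*((⅕)*5184 - 4583))/8 = -8 + (11812*(5184/5 - 4583))/8 = -8 + (11812*(-17731/5))/8 = -8 + (⅛)*(-209438572/5) = -8 - 52359643/10 = -52359723/10 ≈ -5.2360e+6)
(-2615 + P(3)*((z - 9)*2)) + A = (-2615 + 3*((-½ - 9)*2)) - 52359723/10 = (-2615 + 3*(-19/2*2)) - 52359723/10 = (-2615 + 3*(-19)) - 52359723/10 = (-2615 - 57) - 52359723/10 = -2672 - 52359723/10 = -52386443/10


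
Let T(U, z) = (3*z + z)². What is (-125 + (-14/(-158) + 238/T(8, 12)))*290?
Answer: -1646987575/45504 ≈ -36194.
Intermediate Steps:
T(U, z) = 16*z² (T(U, z) = (4*z)² = 16*z²)
(-125 + (-14/(-158) + 238/T(8, 12)))*290 = (-125 + (-14/(-158) + 238/((16*12²))))*290 = (-125 + (-14*(-1/158) + 238/((16*144))))*290 = (-125 + (7/79 + 238/2304))*290 = (-125 + (7/79 + 238*(1/2304)))*290 = (-125 + (7/79 + 119/1152))*290 = (-125 + 17465/91008)*290 = -11358535/91008*290 = -1646987575/45504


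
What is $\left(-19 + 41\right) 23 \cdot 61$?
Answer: $30866$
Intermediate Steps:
$\left(-19 + 41\right) 23 \cdot 61 = 22 \cdot 23 \cdot 61 = 506 \cdot 61 = 30866$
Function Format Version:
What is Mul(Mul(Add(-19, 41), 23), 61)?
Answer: 30866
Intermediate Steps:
Mul(Mul(Add(-19, 41), 23), 61) = Mul(Mul(22, 23), 61) = Mul(506, 61) = 30866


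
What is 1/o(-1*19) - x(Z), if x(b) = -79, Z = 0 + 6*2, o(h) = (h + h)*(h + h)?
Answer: 114077/1444 ≈ 79.001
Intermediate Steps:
o(h) = 4*h² (o(h) = (2*h)*(2*h) = 4*h²)
Z = 12 (Z = 0 + 12 = 12)
1/o(-1*19) - x(Z) = 1/(4*(-1*19)²) - 1*(-79) = 1/(4*(-19)²) + 79 = 1/(4*361) + 79 = 1/1444 + 79 = 114077/1444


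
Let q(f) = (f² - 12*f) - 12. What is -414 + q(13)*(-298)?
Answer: -712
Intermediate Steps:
q(f) = -12 + f² - 12*f
-414 + q(13)*(-298) = -414 + (-12 + 13² - 12*13)*(-298) = -414 + (-12 + 169 - 156)*(-298) = -414 + 1*(-298) = -414 - 298 = -712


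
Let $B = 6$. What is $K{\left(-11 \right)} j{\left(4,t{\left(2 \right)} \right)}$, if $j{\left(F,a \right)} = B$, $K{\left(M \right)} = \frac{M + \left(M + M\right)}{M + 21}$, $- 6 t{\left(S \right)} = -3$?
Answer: $- \frac{99}{5} \approx -19.8$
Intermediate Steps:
$t{\left(S \right)} = \frac{1}{2}$ ($t{\left(S \right)} = \left(- \frac{1}{6}\right) \left(-3\right) = \frac{1}{2}$)
$K{\left(M \right)} = \frac{3 M}{21 + M}$ ($K{\left(M \right)} = \frac{M + 2 M}{21 + M} = \frac{3 M}{21 + M}$)
$j{\left(F,a \right)} = 6$
$K{\left(-11 \right)} j{\left(4,t{\left(2 \right)} \right)} = 3 \left(-11\right) \frac{1}{21 - 11} \cdot 6 = 3 \left(-11\right) \frac{1}{10} \cdot 6 = \left(- \frac{33}{10}\right) 6 = - \frac{99}{5}$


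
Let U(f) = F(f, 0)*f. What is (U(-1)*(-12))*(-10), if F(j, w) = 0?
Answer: 0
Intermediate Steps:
U(f) = 0 (U(f) = 0*f = 0)
(U(-1)*(-12))*(-10) = (0*(-12))*(-10) = 0*(-10) = 0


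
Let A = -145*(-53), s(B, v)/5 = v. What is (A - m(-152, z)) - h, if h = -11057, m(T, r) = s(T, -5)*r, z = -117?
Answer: 15817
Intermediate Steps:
s(B, v) = 5*v
m(T, r) = -25*r (m(T, r) = (5*(-5))*r = -25*r)
A = 7685
(A - m(-152, z)) - h = (7685 - (-25)*(-117)) - 1*(-11057) = (7685 - 1*2925) + 11057 = (7685 - 2925) + 11057 = 4760 + 11057 = 15817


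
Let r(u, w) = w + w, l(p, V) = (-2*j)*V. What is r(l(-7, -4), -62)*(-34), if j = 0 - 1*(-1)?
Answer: 4216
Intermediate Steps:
j = 1 (j = 0 + 1 = 1)
l(p, V) = -2*V (l(p, V) = (-2*1)*V = -2*V)
r(u, w) = 2*w
r(l(-7, -4), -62)*(-34) = (2*(-62))*(-34) = -124*(-34) = 4216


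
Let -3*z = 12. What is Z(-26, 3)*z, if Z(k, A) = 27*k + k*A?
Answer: 3120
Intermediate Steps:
z = -4 (z = -1/3*12 = -4)
Z(k, A) = 27*k + A*k
Z(-26, 3)*z = -26*(27 + 3)*(-4) = -26*30*(-4) = -780*(-4) = 3120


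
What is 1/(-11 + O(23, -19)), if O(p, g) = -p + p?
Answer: -1/11 ≈ -0.090909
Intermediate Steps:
O(p, g) = 0
1/(-11 + O(23, -19)) = 1/(-11 + 0) = 1/(-11) = -1/11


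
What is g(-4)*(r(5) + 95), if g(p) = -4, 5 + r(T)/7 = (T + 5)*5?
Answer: -1640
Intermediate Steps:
r(T) = 140 + 35*T (r(T) = -35 + 7*((T + 5)*5) = -35 + 7*((5 + T)*5) = -35 + 7*(25 + 5*T) = -35 + (175 + 35*T) = 140 + 35*T)
g(-4)*(r(5) + 95) = -4*((140 + 35*5) + 95) = -4*((140 + 175) + 95) = -4*(315 + 95) = -4*410 = -1640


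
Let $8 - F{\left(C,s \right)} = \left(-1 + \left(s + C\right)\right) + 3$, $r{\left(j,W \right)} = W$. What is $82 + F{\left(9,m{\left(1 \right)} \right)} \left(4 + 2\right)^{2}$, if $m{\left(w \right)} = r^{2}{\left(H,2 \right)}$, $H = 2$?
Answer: $-170$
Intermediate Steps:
$m{\left(w \right)} = 4$ ($m{\left(w \right)} = 2^{2} = 4$)
$F{\left(C,s \right)} = 6 - C - s$ ($F{\left(C,s \right)} = 8 - \left(\left(-1 + \left(s + C\right)\right) + 3\right) = 8 - \left(\left(-1 + \left(C + s\right)\right) + 3\right) = 8 - \left(\left(-1 + C + s\right) + 3\right) = 8 - \left(2 + C + s\right) = 6 - C - s$)
$82 + F{\left(9,m{\left(1 \right)} \right)} \left(4 + 2\right)^{2} = 82 + \left(6 - 9 - 4\right) \left(4 + 2\right)^{2} = 82 + \left(6 - 9 - 4\right) 6^{2} = 82 - 252 = -170$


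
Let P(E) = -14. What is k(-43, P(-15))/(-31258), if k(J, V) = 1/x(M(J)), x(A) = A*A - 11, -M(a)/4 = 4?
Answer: -1/7658210 ≈ -1.3058e-7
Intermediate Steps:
M(a) = -16 (M(a) = -4*4 = -16)
x(A) = -11 + A**2 (x(A) = A**2 - 11 = -11 + A**2)
k(J, V) = 1/245 (k(J, V) = 1/(-11 + (-16)**2) = 1/(-11 + 256) = 1/245)
k(-43, P(-15))/(-31258) = (1/245)/(-31258) = (1/245)*(-1/31258) = -1/7658210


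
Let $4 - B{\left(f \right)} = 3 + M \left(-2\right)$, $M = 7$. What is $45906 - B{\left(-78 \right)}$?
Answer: $45891$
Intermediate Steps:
$B{\left(f \right)} = 15$ ($B{\left(f \right)} = 4 - \left(3 + 7 \left(-2\right)\right) = 4 - \left(3 - 14\right) = 4 - -11 = 4 + 11 = 15$)
$45906 - B{\left(-78 \right)} = 45906 - 15 = 45891$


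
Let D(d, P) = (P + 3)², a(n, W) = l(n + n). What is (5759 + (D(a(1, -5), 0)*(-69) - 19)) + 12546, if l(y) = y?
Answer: 17665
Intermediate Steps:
a(n, W) = 2*n (a(n, W) = n + n = 2*n)
D(d, P) = (3 + P)²
(5759 + (D(a(1, -5), 0)*(-69) - 19)) + 12546 = (5759 + ((3 + 0)²*(-69) - 19)) + 12546 = (5759 + (3²*(-69) - 19)) + 12546 = (5759 + (9*(-69) - 19)) + 12546 = (5759 + (-621 - 19)) + 12546 = (5759 - 640) + 12546 = 5119 + 12546 = 17665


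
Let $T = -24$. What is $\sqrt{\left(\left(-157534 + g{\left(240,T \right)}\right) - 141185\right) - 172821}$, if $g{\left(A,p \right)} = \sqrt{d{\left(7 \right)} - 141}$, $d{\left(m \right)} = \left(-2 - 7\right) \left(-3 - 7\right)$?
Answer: $\sqrt{-471540 + i \sqrt{51}} \approx 0.005 + 686.69 i$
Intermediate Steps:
$d{\left(m \right)} = 90$ ($d{\left(m \right)} = \left(-9\right) \left(-10\right) = 90$)
$g{\left(A,p \right)} = i \sqrt{51}$ ($g{\left(A,p \right)} = \sqrt{90 - 141} = \sqrt{-51} = i \sqrt{51}$)
$\sqrt{\left(\left(-157534 + g{\left(240,T \right)}\right) - 141185\right) - 172821} = \sqrt{\left(\left(-157534 + i \sqrt{51}\right) - 141185\right) - 172821} = \sqrt{\left(-298719 + i \sqrt{51}\right) - 172821} = \sqrt{-471540 + i \sqrt{51}}$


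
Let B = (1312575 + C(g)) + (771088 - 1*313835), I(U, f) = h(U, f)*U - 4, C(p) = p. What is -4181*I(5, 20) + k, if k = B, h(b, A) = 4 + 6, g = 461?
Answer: 1577963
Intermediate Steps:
h(b, A) = 10
I(U, f) = -4 + 10*U (I(U, f) = 10*U - 4 = -4 + 10*U)
B = 1770289 (B = (1312575 + 461) + (771088 - 1*313835) = 1313036 + (771088 - 313835) = 1313036 + 457253 = 1770289)
k = 1770289
-4181*I(5, 20) + k = -4181*(-4 + 10*5) + 1770289 = -4181*(-4 + 50) + 1770289 = -4181*46 + 1770289 = -192326 + 1770289 = 1577963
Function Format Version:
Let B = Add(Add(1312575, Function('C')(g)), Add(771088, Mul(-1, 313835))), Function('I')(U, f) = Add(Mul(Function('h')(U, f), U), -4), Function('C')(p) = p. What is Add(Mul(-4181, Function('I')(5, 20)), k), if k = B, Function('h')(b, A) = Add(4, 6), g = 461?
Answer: 1577963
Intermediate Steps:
Function('h')(b, A) = 10
Function('I')(U, f) = Add(-4, Mul(10, U)) (Function('I')(U, f) = Add(Mul(10, U), -4) = Add(-4, Mul(10, U)))
B = 1770289 (B = Add(Add(1312575, 461), Add(771088, Mul(-1, 313835))) = Add(1313036, Add(771088, -313835)) = Add(1313036, 457253) = 1770289)
k = 1770289
Add(Mul(-4181, Function('I')(5, 20)), k) = Add(Mul(-4181, Add(-4, Mul(10, 5))), 1770289) = Add(Mul(-4181, Add(-4, 50)), 1770289) = Add(Mul(-4181, 46), 1770289) = Add(-192326, 1770289) = 1577963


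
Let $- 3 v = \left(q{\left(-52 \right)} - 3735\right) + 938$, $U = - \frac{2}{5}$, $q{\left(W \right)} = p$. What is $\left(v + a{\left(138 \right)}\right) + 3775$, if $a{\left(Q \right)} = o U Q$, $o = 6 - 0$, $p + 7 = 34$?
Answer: $\frac{65507}{15} \approx 4367.1$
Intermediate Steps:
$p = 27$ ($p = -7 + 34 = 27$)
$q{\left(W \right)} = 27$
$U = - \frac{2}{5}$ ($U = \left(-2\right) \frac{1}{5} = - \frac{2}{5} \approx -0.4$)
$v = \frac{2770}{3}$ ($v = - \frac{\left(27 - 3735\right) + 938}{3} = - \frac{-3708 + 938}{3} = \left(- \frac{1}{3}\right) \left(-2770\right) = \frac{2770}{3} \approx 923.33$)
$o = 6$ ($o = 6 + 0 = 6$)
$a{\left(Q \right)} = - \frac{12 Q}{5}$ ($a{\left(Q \right)} = 6 \left(- \frac{2}{5}\right) Q = - \frac{12 Q}{5}$)
$\left(v + a{\left(138 \right)}\right) + 3775 = \left(\frac{2770}{3} - \frac{1656}{5}\right) + 3775 = \frac{8882}{15} + 3775 = \frac{65507}{15}$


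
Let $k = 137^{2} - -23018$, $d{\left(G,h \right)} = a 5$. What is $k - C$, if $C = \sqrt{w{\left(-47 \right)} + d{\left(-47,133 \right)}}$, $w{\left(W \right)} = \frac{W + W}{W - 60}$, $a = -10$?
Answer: $41787 - \frac{6 i \sqrt{15622}}{107} \approx 41787.0 - 7.0087 i$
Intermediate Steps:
$d{\left(G,h \right)} = -50$ ($d{\left(G,h \right)} = \left(-10\right) 5 = -50$)
$w{\left(W \right)} = \frac{2 W}{-60 + W}$
$C = \frac{6 i \sqrt{15622}}{107}$ ($C = \sqrt{2 \left(-47\right) \frac{1}{-60 - 47} - 50} = \sqrt{2 \left(-47\right) \frac{1}{-107} - 50} = \sqrt{2 \left(-47\right) \left(- \frac{1}{107}\right) - 50} = \sqrt{\frac{94}{107} - 50} = \sqrt{- \frac{5256}{107}} = \frac{6 i \sqrt{15622}}{107} \approx 7.0087 i$)
$k = 41787$ ($k = 18769 + 23018 = 41787$)
$k - C = 41787 - \frac{6 i \sqrt{15622}}{107}$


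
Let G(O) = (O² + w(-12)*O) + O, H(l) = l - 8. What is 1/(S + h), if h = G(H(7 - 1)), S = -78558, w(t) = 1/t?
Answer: -6/471335 ≈ -1.2730e-5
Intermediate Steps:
H(l) = -8 + l
G(O) = O² + 11*O/12 (G(O) = (O² + O/(-12)) + O = (O² - O/12) + O = O² + 11*O/12)
h = 13/6 (h = (-8 + (7 - 1))*(11 + 12*(-8 + (7 - 1)))/12 = (-8 + 6)*(11 + 12*(-8 + 6))/12 = (1/12)*(-2)*(11 + 12*(-2)) = (1/12)*(-2)*(11 - 24) = (1/12)*(-2)*(-13) = 13/6 ≈ 2.1667)
1/(S + h) = 1/(-78558 + 13/6) = 1/(-471335/6) = -6/471335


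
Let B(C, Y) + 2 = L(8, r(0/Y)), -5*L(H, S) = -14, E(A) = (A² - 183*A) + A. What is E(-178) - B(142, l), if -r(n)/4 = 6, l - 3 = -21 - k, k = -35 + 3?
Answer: 320396/5 ≈ 64079.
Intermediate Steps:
k = -32
E(A) = A² - 182*A
l = 14 (l = 3 + (-21 - 1*(-32)) = 3 + (-21 + 32) = 3 + 11 = 14)
r(n) = -24 (r(n) = -4*6 = -24)
L(H, S) = 14/5 (L(H, S) = -⅕*(-14) = 14/5)
B(C, Y) = ⅘ (B(C, Y) = -2 + 14/5 = ⅘)
E(-178) - B(142, l) = -178*(-182 - 178) - 1*⅘ = -178*(-360) - ⅘ = 64080 - ⅘ = 320396/5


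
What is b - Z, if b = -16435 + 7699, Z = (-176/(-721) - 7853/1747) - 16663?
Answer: 9990100690/1259587 ≈ 7931.3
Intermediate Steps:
Z = -20993852722/1259587 (Z = (-176*(-1/721) - 7853*1/1747) - 16663 = (176/721 - 7853/1747) - 16663 = -5354541/1259587 - 16663 = -20993852722/1259587 ≈ -16667.)
b = -8736
b - Z = -8736 - 1*(-20993852722/1259587) = -8736 + 20993852722/1259587 = 9990100690/1259587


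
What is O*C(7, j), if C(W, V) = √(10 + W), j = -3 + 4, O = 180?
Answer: 180*√17 ≈ 742.16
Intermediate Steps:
j = 1
O*C(7, j) = 180*√(10 + 7) = 180*√17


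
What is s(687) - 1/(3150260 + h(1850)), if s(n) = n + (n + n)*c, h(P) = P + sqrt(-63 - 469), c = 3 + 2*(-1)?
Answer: 10238839273361221/4967898726316 + I*sqrt(133)/4967898726316 ≈ 2061.0 + 2.3214e-12*I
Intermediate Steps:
c = 1 (c = 3 - 2 = 1)
h(P) = P + 2*I*sqrt(133) (h(P) = P + sqrt(-532) = P + 2*I*sqrt(133))
s(n) = 3*n (s(n) = n + (n + n)*1 = n + (2*n)*1 = n + 2*n = 3*n)
s(687) - 1/(3150260 + h(1850)) = 3*687 - 1/(3150260 + (1850 + 2*I*sqrt(133))) = 2061 - 1/(3152110 + 2*I*sqrt(133))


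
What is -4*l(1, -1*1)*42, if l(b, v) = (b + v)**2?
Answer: 0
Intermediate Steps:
-4*l(1, -1*1)*42 = -4*(1 - 1*1)**2*42 = -4*(1 - 1)**2*42 = -4*0**2*42 = -4*0*42 = 0*42 = 0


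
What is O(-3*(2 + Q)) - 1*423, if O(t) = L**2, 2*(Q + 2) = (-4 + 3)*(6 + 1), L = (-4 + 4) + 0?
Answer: -423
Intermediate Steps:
L = 0 (L = 0 + 0 = 0)
Q = -11/2 (Q = -2 + ((-4 + 3)*(6 + 1))/2 = -2 + (-1*7)/2 = -2 + (1/2)*(-7) = -2 - 7/2 = -11/2 ≈ -5.5000)
O(t) = 0 (O(t) = 0**2 = 0)
O(-3*(2 + Q)) - 1*423 = 0 - 1*423 = 0 - 423 = -423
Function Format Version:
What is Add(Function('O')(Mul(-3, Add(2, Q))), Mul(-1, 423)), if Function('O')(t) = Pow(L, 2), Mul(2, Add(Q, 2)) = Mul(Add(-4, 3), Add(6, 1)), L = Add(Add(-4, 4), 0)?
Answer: -423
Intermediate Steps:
L = 0 (L = Add(0, 0) = 0)
Q = Rational(-11, 2) (Q = Add(-2, Mul(Rational(1, 2), Mul(Add(-4, 3), Add(6, 1)))) = Add(-2, Mul(Rational(1, 2), Mul(-1, 7))) = Add(-2, Mul(Rational(1, 2), -7)) = Add(-2, Rational(-7, 2)) = Rational(-11, 2) ≈ -5.5000)
Function('O')(t) = 0 (Function('O')(t) = Pow(0, 2) = 0)
Add(Function('O')(Mul(-3, Add(2, Q))), Mul(-1, 423)) = Add(0, Mul(-1, 423)) = Add(0, -423) = -423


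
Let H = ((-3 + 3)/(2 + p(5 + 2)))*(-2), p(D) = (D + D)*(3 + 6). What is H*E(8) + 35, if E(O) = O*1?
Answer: 35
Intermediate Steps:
E(O) = O
p(D) = 18*D (p(D) = (2*D)*9 = 18*D)
H = 0 (H = ((-3 + 3)/(2 + 18*(5 + 2)))*(-2) = (0/(2 + 18*7))*(-2) = (0/(2 + 126))*(-2) = (0/128)*(-2) = (0*(1/128))*(-2) = 0*(-2) = 0)
H*E(8) + 35 = 0*8 + 35 = 0 + 35 = 35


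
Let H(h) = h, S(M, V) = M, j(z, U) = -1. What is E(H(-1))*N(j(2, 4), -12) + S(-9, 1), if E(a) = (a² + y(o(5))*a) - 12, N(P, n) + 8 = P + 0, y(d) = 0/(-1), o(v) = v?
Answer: 90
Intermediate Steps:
y(d) = 0 (y(d) = 0*(-1) = 0)
N(P, n) = -8 + P (N(P, n) = -8 + (P + 0) = -8 + P)
E(a) = -12 + a² (E(a) = (a² + 0*a) - 12 = (a² + 0) - 12 = a² - 12 = -12 + a²)
E(H(-1))*N(j(2, 4), -12) + S(-9, 1) = (-12 + (-1)²)*(-8 - 1) - 9 = (-12 + 1)*(-9) - 9 = -11*(-9) - 9 = 99 - 9 = 90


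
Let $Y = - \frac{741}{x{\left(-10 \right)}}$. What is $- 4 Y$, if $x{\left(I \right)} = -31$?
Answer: $- \frac{2964}{31} \approx -95.613$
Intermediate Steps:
$Y = \frac{741}{31}$ ($Y = - \frac{741}{-31} = \left(-741\right) \left(- \frac{1}{31}\right) = \frac{741}{31} \approx 23.903$)
$- 4 Y = \left(-4\right) \frac{741}{31} = - \frac{2964}{31}$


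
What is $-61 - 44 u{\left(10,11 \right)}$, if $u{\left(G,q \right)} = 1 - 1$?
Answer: $-61$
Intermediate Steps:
$u{\left(G,q \right)} = 0$
$-61 - 44 u{\left(10,11 \right)} = -61 - 0 = -61 + 0 = -61$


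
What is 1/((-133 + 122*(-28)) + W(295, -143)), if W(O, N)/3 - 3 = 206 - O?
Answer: -1/3807 ≈ -0.00026267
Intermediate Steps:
W(O, N) = 627 - 3*O (W(O, N) = 9 + 3*(206 - O) = 9 + (618 - 3*O) = 627 - 3*O)
1/((-133 + 122*(-28)) + W(295, -143)) = 1/((-133 + 122*(-28)) + (627 - 3*295)) = 1/((-133 - 3416) + (627 - 885)) = 1/(-3549 - 258) = 1/(-3807) = -1/3807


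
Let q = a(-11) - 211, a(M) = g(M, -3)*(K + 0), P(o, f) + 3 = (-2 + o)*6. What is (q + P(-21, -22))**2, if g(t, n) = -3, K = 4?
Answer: 132496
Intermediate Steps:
P(o, f) = -15 + 6*o (P(o, f) = -3 + (-2 + o)*6 = -3 + (-12 + 6*o) = -15 + 6*o)
a(M) = -12 (a(M) = -3*(4 + 0) = -3*4 = -12)
q = -223 (q = -12 - 211 = -223)
(q + P(-21, -22))**2 = (-223 + (-15 + 6*(-21)))**2 = (-223 + (-15 - 126))**2 = (-223 - 141)**2 = (-364)**2 = 132496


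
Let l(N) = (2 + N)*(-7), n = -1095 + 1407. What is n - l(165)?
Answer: 1481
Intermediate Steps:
n = 312
l(N) = -14 - 7*N
n - l(165) = 312 - (-14 - 7*165) = 312 - (-14 - 1155) = 312 - 1*(-1169) = 312 + 1169 = 1481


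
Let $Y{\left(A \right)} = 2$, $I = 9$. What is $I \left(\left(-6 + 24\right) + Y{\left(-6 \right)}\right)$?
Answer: $180$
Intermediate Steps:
$I \left(\left(-6 + 24\right) + Y{\left(-6 \right)}\right) = 9 \left(\left(-6 + 24\right) + 2\right) = 9 \left(18 + 2\right) = 9 \cdot 20 = 180$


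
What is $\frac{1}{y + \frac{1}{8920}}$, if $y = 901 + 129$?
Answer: $\frac{8920}{9187601} \approx 0.00097087$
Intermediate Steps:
$y = 1030$
$\frac{1}{y + \frac{1}{8920}} = \frac{1}{1030 + \frac{1}{8920}} = \frac{1}{\frac{9187601}{8920}} = \frac{8920}{9187601}$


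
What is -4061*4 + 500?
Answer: -15744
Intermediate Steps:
-4061*4 + 500 = -131*124 + 500 = -16244 + 500 = -15744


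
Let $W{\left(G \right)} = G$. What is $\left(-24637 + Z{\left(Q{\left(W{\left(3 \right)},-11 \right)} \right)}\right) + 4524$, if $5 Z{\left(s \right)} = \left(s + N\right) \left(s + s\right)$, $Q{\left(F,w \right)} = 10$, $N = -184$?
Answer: $-20809$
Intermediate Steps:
$Z{\left(s \right)} = \frac{2 s \left(-184 + s\right)}{5}$ ($Z{\left(s \right)} = \frac{\left(s - 184\right) \left(s + s\right)}{5} = \frac{\left(-184 + s\right) 2 s}{5} = \frac{2 s \left(-184 + s\right)}{5}$)
$\left(-24637 + Z{\left(Q{\left(W{\left(3 \right)},-11 \right)} \right)}\right) + 4524 = \left(-24637 + \frac{2}{5} \cdot 10 \left(-184 + 10\right)\right) + 4524 = \left(-24637 + \frac{2}{5} \cdot 10 \left(-174\right)\right) + 4524 = \left(-24637 - 696\right) + 4524 = -25333 + 4524 = -20809$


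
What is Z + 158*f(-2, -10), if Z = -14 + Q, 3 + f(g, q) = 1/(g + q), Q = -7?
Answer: -3049/6 ≈ -508.17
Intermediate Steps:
f(g, q) = -3 + 1/(g + q)
Z = -21 (Z = -14 - 7 = -21)
Z + 158*f(-2, -10) = -21 + 158*((1 - 3*(-2) - 3*(-10))/(-2 - 10)) = -21 + 158*((1 + 6 + 30)/(-12)) = -21 + 158*(-1/12*37) = -21 + 158*(-37/12) = -21 - 2923/6 = -3049/6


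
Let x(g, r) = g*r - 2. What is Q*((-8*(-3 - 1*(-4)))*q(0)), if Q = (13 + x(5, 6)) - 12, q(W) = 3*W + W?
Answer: 0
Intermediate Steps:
q(W) = 4*W
x(g, r) = -2 + g*r
Q = 29 (Q = (13 + (-2 + 5*6)) - 12 = (13 + (-2 + 30)) - 12 = (13 + 28) - 12 = 41 - 12 = 29)
Q*((-8*(-3 - 1*(-4)))*q(0)) = 29*((-8*(-3 - 1*(-4)))*(4*0)) = 29*(-8*(-3 + 4)*0) = 29*(-8*1*0) = 29*(-8*0) = 29*0 = 0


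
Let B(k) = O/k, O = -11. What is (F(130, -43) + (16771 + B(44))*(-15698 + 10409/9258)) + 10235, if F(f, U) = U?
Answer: -3249412164627/12344 ≈ -2.6324e+8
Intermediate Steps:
B(k) = -11/k
(F(130, -43) + (16771 + B(44))*(-15698 + 10409/9258)) + 10235 = (-43 + (16771 - 11/44)*(-15698 + 10409/9258)) + 10235 = (-43 + (16771 - 11*1/44)*(-15698 + 10409*(1/9258))) + 10235 = (-43 + (16771 - 1/4)*(-15698 + 10409/9258)) + 10235 = (-43 + (67083/4)*(-145321675/9258)) + 10235 = (-43 - 3249537974675/12344) + 10235 = -3249538505467/12344 + 10235 = -3249412164627/12344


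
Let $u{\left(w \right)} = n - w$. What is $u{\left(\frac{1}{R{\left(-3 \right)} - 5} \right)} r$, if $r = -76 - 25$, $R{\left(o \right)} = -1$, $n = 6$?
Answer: $- \frac{3737}{6} \approx -622.83$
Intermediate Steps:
$u{\left(w \right)} = 6 - w$
$r = -101$ ($r = -76 - 25 = -101$)
$u{\left(\frac{1}{R{\left(-3 \right)} - 5} \right)} r = \left(6 - \frac{1}{-1 - 5}\right) \left(-101\right) = \left(6 - \frac{1}{-6}\right) \left(-101\right) = \left(6 - - \frac{1}{6}\right) \left(-101\right) = \left(6 + \frac{1}{6}\right) \left(-101\right) = \frac{37}{6} \left(-101\right) = - \frac{3737}{6}$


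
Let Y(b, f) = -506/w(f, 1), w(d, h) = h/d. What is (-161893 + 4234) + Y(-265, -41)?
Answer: -136913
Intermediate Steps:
Y(b, f) = -506*f
(-161893 + 4234) + Y(-265, -41) = (-161893 + 4234) - 506*(-41) = -157659 + 20746 = -136913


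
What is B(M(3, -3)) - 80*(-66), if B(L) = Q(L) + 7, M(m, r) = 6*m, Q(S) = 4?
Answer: 5291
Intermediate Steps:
B(L) = 11 (B(L) = 4 + 7 = 11)
B(M(3, -3)) - 80*(-66) = 11 - 80*(-66) = 11 + 5280 = 5291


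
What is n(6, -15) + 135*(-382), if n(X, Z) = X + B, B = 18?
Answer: -51546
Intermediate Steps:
n(X, Z) = 18 + X (n(X, Z) = X + 18 = 18 + X)
n(6, -15) + 135*(-382) = (18 + 6) + 135*(-382) = 24 - 51570 = -51546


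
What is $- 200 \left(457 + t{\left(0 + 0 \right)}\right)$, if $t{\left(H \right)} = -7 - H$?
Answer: $-90000$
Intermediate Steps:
$- 200 \left(457 + t{\left(0 + 0 \right)}\right) = - 200 \left(457 - 7\right) = \left(-200\right) 450 = -90000$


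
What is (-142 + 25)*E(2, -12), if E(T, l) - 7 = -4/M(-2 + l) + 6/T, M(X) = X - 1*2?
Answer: -4797/4 ≈ -1199.3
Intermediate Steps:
M(X) = -2 + X (M(X) = X - 2 = -2 + X)
E(T, l) = 7 - 4/(-4 + l) + 6/T (E(T, l) = 7 + (-4/(-2 + (-2 + l)) + 6/T) = 7 + (-4/(-4 + l) + 6/T) = 7 - 4/(-4 + l) + 6/T)
(-142 + 25)*E(2, -12) = (-142 + 25)*((-24 - 32*2 + 6*(-12) + 7*2*(-12))/(2*(-4 - 12))) = -117*(-24 - 64 - 72 - 168)/(2*(-16)) = -117*(-1)*(-328)/(2*16) = -117*41/4 = -4797/4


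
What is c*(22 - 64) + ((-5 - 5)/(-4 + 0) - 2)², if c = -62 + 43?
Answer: 3193/4 ≈ 798.25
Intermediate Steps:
c = -19
c*(22 - 64) + ((-5 - 5)/(-4 + 0) - 2)² = -19*(22 - 64) + ((-5 - 5)/(-4 + 0) - 2)² = -19*(-42) + (-10/(-4) - 2)² = 798 + (-10*(-¼) - 2)² = 798 + (5/2 - 2)² = 798 + (½)² = 798 + ¼ = 3193/4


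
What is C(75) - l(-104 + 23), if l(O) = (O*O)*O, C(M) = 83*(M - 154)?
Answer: 524884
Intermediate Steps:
C(M) = -12782 + 83*M (C(M) = 83*(-154 + M) = -12782 + 83*M)
l(O) = O**3 (l(O) = O**2*O = O**3)
C(75) - l(-104 + 23) = (-12782 + 83*75) - (-104 + 23)**3 = (-12782 + 6225) - 1*(-81)**3 = -6557 - 1*(-531441) = -6557 + 531441 = 524884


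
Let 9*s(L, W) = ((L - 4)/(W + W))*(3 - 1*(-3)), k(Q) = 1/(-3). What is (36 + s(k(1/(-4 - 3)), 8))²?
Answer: 6651241/5184 ≈ 1283.0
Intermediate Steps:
k(Q) = -⅓
s(L, W) = (-4 + L)/(3*W) (s(L, W) = (((L - 4)/(W + W))*(3 - 1*(-3)))/9 = (((-4 + L)/((2*W)))*(3 + 3))/9 = (((-4 + L)*(1/(2*W)))*6)/9 = (((-4 + L)/(2*W))*6)/9 = (3*(-4 + L)/W)/9 = (-4 + L)/(3*W))
(36 + s(k(1/(-4 - 3)), 8))² = (36 + (⅓)*(-4 - ⅓)/8)² = (36 + (⅓)*(⅛)*(-13/3))² = (36 - 13/72)² = (2579/72)² = 6651241/5184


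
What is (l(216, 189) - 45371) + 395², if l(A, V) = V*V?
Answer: 146375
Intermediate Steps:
l(A, V) = V²
(l(216, 189) - 45371) + 395² = (189² - 45371) + 395² = (35721 - 45371) + 156025 = -9650 + 156025 = 146375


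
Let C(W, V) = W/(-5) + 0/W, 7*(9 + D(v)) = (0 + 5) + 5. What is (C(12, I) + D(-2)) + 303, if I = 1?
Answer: 10256/35 ≈ 293.03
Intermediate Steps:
D(v) = -53/7 (D(v) = -9 + ((0 + 5) + 5)/7 = -9 + (5 + 5)/7 = -9 + (1/7)*10 = -9 + 10/7 = -53/7)
C(W, V) = -W/5 (C(W, V) = W*(-1/5) + 0 = -W/5 + 0 = -W/5)
(C(12, I) + D(-2)) + 303 = (-1/5*12 - 53/7) + 303 = (-12/5 - 53/7) + 303 = -349/35 + 303 = 10256/35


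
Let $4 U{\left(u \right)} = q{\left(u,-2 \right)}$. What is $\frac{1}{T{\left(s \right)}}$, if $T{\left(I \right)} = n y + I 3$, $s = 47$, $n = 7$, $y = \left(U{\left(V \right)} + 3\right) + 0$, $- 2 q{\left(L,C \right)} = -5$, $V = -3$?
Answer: $\frac{8}{1331} \approx 0.0060105$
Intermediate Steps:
$q{\left(L,C \right)} = \frac{5}{2}$ ($q{\left(L,C \right)} = \left(- \frac{1}{2}\right) \left(-5\right) = \frac{5}{2}$)
$U{\left(u \right)} = \frac{5}{8}$ ($U{\left(u \right)} = \frac{1}{4} \cdot \frac{5}{2} = \frac{5}{8}$)
$y = \frac{29}{8}$ ($y = \left(\frac{5}{8} + 3\right) + 0 = \frac{29}{8} + 0 = \frac{29}{8} \approx 3.625$)
$T{\left(I \right)} = \frac{203}{8} + 3 I$ ($T{\left(I \right)} = 7 \cdot \frac{29}{8} + I 3 = \frac{203}{8} + 3 I$)
$\frac{1}{T{\left(s \right)}} = \frac{1}{\frac{203}{8} + 3 \cdot 47} = \frac{1}{\frac{203}{8} + 141} = \frac{1}{\frac{1331}{8}} = \frac{8}{1331}$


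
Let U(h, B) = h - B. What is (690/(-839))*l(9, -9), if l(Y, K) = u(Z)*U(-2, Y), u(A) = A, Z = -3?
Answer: -22770/839 ≈ -27.139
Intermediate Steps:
l(Y, K) = 6 + 3*Y (l(Y, K) = -3*(-2 - Y) = 6 + 3*Y)
(690/(-839))*l(9, -9) = (690/(-839))*(6 + 3*9) = (690*(-1/839))*(6 + 27) = -690/839*33 = -22770/839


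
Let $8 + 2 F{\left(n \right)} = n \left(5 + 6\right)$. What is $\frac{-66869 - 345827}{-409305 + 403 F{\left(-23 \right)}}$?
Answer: $\frac{825392}{923793} \approx 0.89348$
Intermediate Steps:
$F{\left(n \right)} = -4 + \frac{11 n}{2}$ ($F{\left(n \right)} = -4 + \frac{n \left(5 + 6\right)}{2} = -4 + \frac{n 11}{2} = -4 + \frac{11 n}{2}$)
$\frac{-66869 - 345827}{-409305 + 403 F{\left(-23 \right)}} = \frac{-66869 - 345827}{-409305 + 403 \left(-4 + \frac{11}{2} \left(-23\right)\right)} = - \frac{412696}{-409305 + 403 \left(-4 - \frac{253}{2}\right)} = - \frac{412696}{-409305 + 403 \left(- \frac{261}{2}\right)} = - \frac{412696}{-409305 - \frac{105183}{2}} = - \frac{412696}{- \frac{923793}{2}} = \left(-412696\right) \left(- \frac{2}{923793}\right) = \frac{825392}{923793}$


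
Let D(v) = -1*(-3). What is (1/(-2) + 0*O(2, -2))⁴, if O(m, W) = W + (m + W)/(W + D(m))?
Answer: 1/16 ≈ 0.062500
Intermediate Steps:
D(v) = 3
O(m, W) = W + (W + m)/(3 + W) (O(m, W) = W + (m + W)/(W + 3) = W + (W + m)/(3 + W))
(1/(-2) + 0*O(2, -2))⁴ = (1/(-2) + 0*((2 + (-2)² + 4*(-2))/(3 - 2)))⁴ = (1*(-½) + 0*((2 + 4 - 8)/1))⁴ = (-½ + 0*(1*(-2)))⁴ = (-½ + 0*(-2))⁴ = (-½ + 0)⁴ = (-½)⁴ = 1/16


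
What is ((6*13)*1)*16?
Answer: 1248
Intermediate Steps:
((6*13)*1)*16 = (78*1)*16 = 78*16 = 1248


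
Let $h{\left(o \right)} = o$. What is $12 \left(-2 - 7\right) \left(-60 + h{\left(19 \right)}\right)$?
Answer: $4428$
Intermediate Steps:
$12 \left(-2 - 7\right) \left(-60 + h{\left(19 \right)}\right) = 12 \left(-2 - 7\right) \left(-60 + 19\right) = 12 \left(-9\right) \left(-41\right) = \left(-108\right) \left(-41\right) = 4428$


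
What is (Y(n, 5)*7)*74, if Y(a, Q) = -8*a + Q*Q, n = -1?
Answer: 17094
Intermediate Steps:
Y(a, Q) = Q² - 8*a (Y(a, Q) = -8*a + Q² = Q² - 8*a)
(Y(n, 5)*7)*74 = ((5² - 8*(-1))*7)*74 = ((25 + 8)*7)*74 = (33*7)*74 = 231*74 = 17094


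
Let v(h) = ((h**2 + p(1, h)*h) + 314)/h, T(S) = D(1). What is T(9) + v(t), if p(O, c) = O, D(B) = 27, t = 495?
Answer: 259199/495 ≈ 523.63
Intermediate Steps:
T(S) = 27
v(h) = (314 + h + h**2)/h (v(h) = ((h**2 + 1*h) + 314)/h = ((h**2 + h) + 314)/h = ((h + h**2) + 314)/h = (314 + h + h**2)/h)
T(9) + v(t) = 27 + (1 + 495 + 314/495) = 27 + 245834/495 = 259199/495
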